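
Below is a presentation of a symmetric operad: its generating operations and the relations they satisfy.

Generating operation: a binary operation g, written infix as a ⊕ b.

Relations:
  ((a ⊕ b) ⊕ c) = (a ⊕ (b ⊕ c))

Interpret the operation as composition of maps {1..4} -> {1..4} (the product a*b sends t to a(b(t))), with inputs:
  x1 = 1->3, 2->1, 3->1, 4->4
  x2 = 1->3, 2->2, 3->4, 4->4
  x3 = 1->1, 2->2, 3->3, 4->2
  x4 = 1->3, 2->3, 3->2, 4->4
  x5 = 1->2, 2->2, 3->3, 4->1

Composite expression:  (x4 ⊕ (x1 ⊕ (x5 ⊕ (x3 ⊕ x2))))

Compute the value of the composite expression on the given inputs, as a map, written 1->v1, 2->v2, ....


1->3, 2->3, 3->3, 4->3

(x3 ⊕ x2) = 1->3, 2->2, 3->2, 4->2
(x5 ⊕ (x3 ⊕ x2)) = 1->3, 2->2, 3->2, 4->2
(x1 ⊕ (x5 ⊕ (x3 ⊕ x2))) = 1->1, 2->1, 3->1, 4->1
(x4 ⊕ (x1 ⊕ (x5 ⊕ (x3 ⊕ x2)))) = 1->3, 2->3, 3->3, 4->3


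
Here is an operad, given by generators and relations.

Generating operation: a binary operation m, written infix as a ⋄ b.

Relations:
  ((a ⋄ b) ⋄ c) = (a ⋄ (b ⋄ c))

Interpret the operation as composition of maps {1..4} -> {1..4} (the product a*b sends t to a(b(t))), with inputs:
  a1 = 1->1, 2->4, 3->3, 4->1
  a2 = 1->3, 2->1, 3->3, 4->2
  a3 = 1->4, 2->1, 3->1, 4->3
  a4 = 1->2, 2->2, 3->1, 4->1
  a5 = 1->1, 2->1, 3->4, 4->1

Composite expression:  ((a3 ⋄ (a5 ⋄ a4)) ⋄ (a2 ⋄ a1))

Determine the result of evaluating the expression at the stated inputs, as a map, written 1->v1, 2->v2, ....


(a5 ⋄ a4) = 1->1, 2->1, 3->1, 4->1
(a3 ⋄ (a5 ⋄ a4)) = 1->4, 2->4, 3->4, 4->4
(a2 ⋄ a1) = 1->3, 2->2, 3->3, 4->3
((a3 ⋄ (a5 ⋄ a4)) ⋄ (a2 ⋄ a1)) = 1->4, 2->4, 3->4, 4->4

1->4, 2->4, 3->4, 4->4


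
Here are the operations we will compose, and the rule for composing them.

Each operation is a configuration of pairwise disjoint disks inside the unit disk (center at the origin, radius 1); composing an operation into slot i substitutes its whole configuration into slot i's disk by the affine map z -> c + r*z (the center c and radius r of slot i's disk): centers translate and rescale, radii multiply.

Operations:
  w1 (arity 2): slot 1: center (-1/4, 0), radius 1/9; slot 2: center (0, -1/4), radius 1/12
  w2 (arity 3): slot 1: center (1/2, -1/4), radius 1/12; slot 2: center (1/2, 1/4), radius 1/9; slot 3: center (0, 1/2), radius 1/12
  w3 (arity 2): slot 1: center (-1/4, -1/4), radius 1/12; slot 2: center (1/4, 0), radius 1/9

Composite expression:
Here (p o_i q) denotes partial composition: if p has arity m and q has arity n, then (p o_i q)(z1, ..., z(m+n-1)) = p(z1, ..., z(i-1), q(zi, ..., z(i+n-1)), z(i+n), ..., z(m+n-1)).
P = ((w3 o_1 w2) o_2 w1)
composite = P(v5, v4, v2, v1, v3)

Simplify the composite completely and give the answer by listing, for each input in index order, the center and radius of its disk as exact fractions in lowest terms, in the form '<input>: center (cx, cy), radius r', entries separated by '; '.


v1: center (-1/4, -5/24), radius 1/144; v2: center (-5/24, -25/108), radius 1/1296; v3: center (1/4, 0), radius 1/9; v4: center (-91/432, -11/48), radius 1/972; v5: center (-5/24, -13/48), radius 1/144

Only the slot chain above each v matters under w3; compose those maps.
v5 passes through 2 substitutions, ending at center (-5/24, -13/48), radius 1/144
v4 passes through 3 substitutions, ending at center (-91/432, -11/48), radius 1/972
v2 passes through 3 substitutions, ending at center (-5/24, -25/108), radius 1/1296
v1 passes through 2 substitutions, ending at center (-1/4, -5/24), radius 1/144
v3 passes through 1 substitution, ending at center (1/4, 0), radius 1/9


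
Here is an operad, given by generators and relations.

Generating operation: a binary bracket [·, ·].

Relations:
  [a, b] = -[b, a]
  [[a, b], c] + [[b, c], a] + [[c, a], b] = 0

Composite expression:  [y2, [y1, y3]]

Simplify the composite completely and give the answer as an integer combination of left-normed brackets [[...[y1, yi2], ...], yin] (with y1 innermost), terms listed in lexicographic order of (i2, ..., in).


Expand each bracket as ab - ba; the y1-initial words give the coefficients.
Composite bracket: [y2, [y1, y3]]
Each bracket splits as ab - ba, giving 4 signed words (2^2 = 4).
Words beginning with y1 determine it all:
  word y1y3y2 has sign -1, contributing -[[y1, y3], y2]

-[[y1, y3], y2]


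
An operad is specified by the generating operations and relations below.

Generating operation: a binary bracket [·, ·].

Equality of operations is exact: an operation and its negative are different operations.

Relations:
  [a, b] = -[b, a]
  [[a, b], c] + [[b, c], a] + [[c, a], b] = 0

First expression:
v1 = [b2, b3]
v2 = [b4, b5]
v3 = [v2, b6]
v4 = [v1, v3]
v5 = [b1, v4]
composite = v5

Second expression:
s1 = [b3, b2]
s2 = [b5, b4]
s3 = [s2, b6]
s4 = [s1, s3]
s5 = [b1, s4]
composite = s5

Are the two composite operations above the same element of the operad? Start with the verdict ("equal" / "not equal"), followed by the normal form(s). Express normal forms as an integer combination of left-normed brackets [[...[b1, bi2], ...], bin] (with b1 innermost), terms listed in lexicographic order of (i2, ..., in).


In normal form, the first expression is [[[[[b1, b2], b3], b4], b5], b6] - [[[[[b1, b2], b3], b5], b4], b6] - [[[[[b1, b2], b3], b6], b4], b5] + [[[[[b1, b2], b3], b6], b5], b4] - [[[[[b1, b3], b2], b4], b5], b6] + [[[[[b1, b3], b2], b5], b4], b6] + [[[[[b1, b3], b2], b6], b4], b5] - [[[[[b1, b3], b2], b6], b5], b4] - [[[[[b1, b4], b5], b6], b2], b3] + [[[[[b1, b4], b5], b6], b3], b2] + [[[[[b1, b5], b4], b6], b2], b3] - [[[[[b1, b5], b4], b6], b3], b2] + [[[[[b1, b6], b4], b5], b2], b3] - [[[[[b1, b6], b4], b5], b3], b2] - [[[[[b1, b6], b5], b4], b2], b3] + [[[[[b1, b6], b5], b4], b3], b2]
In normal form, the second expression is [[[[[b1, b2], b3], b4], b5], b6] - [[[[[b1, b2], b3], b5], b4], b6] - [[[[[b1, b2], b3], b6], b4], b5] + [[[[[b1, b2], b3], b6], b5], b4] - [[[[[b1, b3], b2], b4], b5], b6] + [[[[[b1, b3], b2], b5], b4], b6] + [[[[[b1, b3], b2], b6], b4], b5] - [[[[[b1, b3], b2], b6], b5], b4] - [[[[[b1, b4], b5], b6], b2], b3] + [[[[[b1, b4], b5], b6], b3], b2] + [[[[[b1, b5], b4], b6], b2], b3] - [[[[[b1, b5], b4], b6], b3], b2] + [[[[[b1, b6], b4], b5], b2], b3] - [[[[[b1, b6], b4], b5], b3], b2] - [[[[[b1, b6], b5], b4], b2], b3] + [[[[[b1, b6], b5], b4], b3], b2]
Same normal form: equal.

equal: each reduces to [[[[[b1, b2], b3], b4], b5], b6] - [[[[[b1, b2], b3], b5], b4], b6] - [[[[[b1, b2], b3], b6], b4], b5] + [[[[[b1, b2], b3], b6], b5], b4] - [[[[[b1, b3], b2], b4], b5], b6] + [[[[[b1, b3], b2], b5], b4], b6] + [[[[[b1, b3], b2], b6], b4], b5] - [[[[[b1, b3], b2], b6], b5], b4] - [[[[[b1, b4], b5], b6], b2], b3] + [[[[[b1, b4], b5], b6], b3], b2] + [[[[[b1, b5], b4], b6], b2], b3] - [[[[[b1, b5], b4], b6], b3], b2] + [[[[[b1, b6], b4], b5], b2], b3] - [[[[[b1, b6], b4], b5], b3], b2] - [[[[[b1, b6], b5], b4], b2], b3] + [[[[[b1, b6], b5], b4], b3], b2]


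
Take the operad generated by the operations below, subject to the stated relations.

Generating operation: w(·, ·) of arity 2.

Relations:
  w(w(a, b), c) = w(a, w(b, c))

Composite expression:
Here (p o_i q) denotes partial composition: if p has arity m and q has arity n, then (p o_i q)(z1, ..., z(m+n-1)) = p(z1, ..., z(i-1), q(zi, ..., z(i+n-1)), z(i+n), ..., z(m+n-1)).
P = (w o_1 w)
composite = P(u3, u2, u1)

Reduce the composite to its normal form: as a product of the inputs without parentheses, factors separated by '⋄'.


u3 ⋄ u2 ⋄ u1

Key point: w is associative — brackets drop, the u-order remains.
w(u3, u2) collapses to u3 ⋄ u2
w(w(u3, u2), u1) collapses to u3 ⋄ u2 ⋄ u1


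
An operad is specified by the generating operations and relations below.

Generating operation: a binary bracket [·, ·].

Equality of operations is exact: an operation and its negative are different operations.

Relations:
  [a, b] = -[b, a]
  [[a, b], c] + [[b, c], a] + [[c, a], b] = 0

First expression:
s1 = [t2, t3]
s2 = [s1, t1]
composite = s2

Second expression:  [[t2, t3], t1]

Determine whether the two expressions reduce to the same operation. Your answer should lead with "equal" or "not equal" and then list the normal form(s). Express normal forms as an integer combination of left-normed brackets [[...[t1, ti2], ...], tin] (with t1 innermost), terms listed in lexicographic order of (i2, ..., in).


The first expression reduces to -[[t1, t2], t3] + [[t1, t3], t2]
The second expression reduces to -[[t1, t2], t3] + [[t1, t3], t2]
Both agree, so they are equal.

equal; both compose to -[[t1, t2], t3] + [[t1, t3], t2]


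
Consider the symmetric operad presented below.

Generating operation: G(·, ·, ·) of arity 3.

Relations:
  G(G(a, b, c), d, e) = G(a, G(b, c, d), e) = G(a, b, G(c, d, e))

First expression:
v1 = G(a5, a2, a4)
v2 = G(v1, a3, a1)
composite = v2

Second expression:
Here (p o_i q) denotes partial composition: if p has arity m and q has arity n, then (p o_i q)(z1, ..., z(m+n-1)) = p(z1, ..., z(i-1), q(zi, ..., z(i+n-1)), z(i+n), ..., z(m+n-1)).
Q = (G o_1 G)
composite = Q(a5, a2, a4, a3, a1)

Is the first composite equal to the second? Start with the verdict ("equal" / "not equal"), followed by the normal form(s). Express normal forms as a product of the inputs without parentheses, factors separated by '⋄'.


equal; both compose to a5 ⋄ a2 ⋄ a4 ⋄ a3 ⋄ a1


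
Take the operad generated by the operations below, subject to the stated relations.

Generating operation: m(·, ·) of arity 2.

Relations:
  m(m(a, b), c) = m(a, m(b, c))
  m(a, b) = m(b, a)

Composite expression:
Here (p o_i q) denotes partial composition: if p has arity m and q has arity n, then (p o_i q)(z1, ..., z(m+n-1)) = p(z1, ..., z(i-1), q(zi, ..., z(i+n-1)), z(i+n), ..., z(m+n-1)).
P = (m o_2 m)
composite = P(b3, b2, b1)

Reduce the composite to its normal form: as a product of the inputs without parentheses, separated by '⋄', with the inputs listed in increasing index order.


Shape and order are irrelevant to m; the b-input set decides.
m(b2, b1) flattens to b2 ⋄ b1
m(b3, m(b2, b1)) flattens to b3 ⋄ b2 ⋄ b1
the factors in increasing index order: b1 ⋄ b2 ⋄ b3

b1 ⋄ b2 ⋄ b3


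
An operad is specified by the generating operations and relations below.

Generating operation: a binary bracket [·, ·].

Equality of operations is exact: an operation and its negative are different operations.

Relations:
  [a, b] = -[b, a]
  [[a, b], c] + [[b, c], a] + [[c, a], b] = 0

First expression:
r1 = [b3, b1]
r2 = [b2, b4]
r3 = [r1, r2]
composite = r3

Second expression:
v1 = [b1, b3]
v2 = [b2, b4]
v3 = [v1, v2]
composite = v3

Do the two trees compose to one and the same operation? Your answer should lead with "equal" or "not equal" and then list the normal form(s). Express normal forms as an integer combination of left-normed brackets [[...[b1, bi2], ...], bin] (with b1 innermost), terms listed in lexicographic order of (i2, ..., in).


The first expression reduces to -[[[b1, b3], b2], b4] + [[[b1, b3], b4], b2]
The second expression reduces to [[[b1, b3], b2], b4] - [[[b1, b3], b4], b2]
The forms do not match — not equal.

not equal — first -[[[b1, b3], b2], b4] + [[[b1, b3], b4], b2], second [[[b1, b3], b2], b4] - [[[b1, b3], b4], b2]


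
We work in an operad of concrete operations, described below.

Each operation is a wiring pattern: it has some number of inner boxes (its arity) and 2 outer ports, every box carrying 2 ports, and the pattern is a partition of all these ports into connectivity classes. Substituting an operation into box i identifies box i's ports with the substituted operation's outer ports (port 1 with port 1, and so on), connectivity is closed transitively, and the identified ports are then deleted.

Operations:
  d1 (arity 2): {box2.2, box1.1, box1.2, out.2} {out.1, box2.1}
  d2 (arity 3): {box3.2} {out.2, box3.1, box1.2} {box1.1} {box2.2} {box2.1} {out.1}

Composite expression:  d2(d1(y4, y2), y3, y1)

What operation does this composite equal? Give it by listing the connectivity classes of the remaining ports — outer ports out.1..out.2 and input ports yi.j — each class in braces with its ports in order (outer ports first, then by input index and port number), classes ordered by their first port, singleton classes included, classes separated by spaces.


{out.1} {out.2, y1.1, y2.2, y4.1, y4.2} {y1.2} {y2.1} {y3.1} {y3.2}

Treat the ports identified at d2 as solder joints: merge, then drop.
after d1, the pattern on (y4, y2) reads {out.1, y2.1} {out.2, y2.2, y4.1, y4.2} (out.j = its outer ports)
after d2, the pattern on (y4, y2, y3, y1) reads {out.1} {out.2, y1.1, y2.2, y4.1, y4.2} {y1.2} {y2.1} {y3.1} {y3.2} (out.j = its outer ports)


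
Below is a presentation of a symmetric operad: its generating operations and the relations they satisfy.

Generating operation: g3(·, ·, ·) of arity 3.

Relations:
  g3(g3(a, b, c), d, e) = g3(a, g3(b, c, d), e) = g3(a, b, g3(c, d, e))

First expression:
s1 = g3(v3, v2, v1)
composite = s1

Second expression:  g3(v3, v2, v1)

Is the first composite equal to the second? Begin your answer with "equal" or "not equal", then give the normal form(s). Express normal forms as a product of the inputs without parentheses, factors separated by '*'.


equal; both compose to v3 * v2 * v1

The first composite normalizes to v3 * v2 * v1
The second composite normalizes to v3 * v2 * v1
The normal forms match — equal.


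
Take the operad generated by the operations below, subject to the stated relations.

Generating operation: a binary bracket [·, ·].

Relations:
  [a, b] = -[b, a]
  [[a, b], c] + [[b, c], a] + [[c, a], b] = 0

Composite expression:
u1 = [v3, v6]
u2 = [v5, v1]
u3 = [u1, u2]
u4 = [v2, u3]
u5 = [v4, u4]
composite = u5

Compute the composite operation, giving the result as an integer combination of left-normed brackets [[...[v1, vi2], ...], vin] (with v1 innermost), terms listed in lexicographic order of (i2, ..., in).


In the tensor algebra, words opening v1 carry the v1-anchored form.
Composite bracket: [v4, [v2, [[v3, v6], [v5, v1]]]]
Under [a, b] = ab - ba we get 32 signed associative words (2^5 = 32).
Collect the words opening with v1:
  v1v5v3v6v2v4 appears with sign +1, giving the term +[[[[[v1, v5], v3], v6], v2], v4]
  v1v5v6v3v2v4 appears with sign -1, giving the term -[[[[[v1, v5], v6], v3], v2], v4]

[[[[[v1, v5], v3], v6], v2], v4] - [[[[[v1, v5], v6], v3], v2], v4]


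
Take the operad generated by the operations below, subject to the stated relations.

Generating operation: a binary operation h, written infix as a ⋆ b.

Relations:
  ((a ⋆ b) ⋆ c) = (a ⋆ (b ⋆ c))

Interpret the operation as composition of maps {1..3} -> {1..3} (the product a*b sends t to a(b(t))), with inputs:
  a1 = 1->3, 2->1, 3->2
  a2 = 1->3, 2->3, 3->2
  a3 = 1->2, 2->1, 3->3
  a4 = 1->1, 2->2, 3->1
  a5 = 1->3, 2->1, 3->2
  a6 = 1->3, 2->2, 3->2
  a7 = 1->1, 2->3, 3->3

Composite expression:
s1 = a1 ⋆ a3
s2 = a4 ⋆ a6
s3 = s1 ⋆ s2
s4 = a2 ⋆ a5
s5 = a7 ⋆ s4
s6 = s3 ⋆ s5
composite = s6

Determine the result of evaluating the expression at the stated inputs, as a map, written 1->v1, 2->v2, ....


1->3, 2->3, 3->3

(a1 ⋆ a3) = 1->1, 2->3, 3->2
(a4 ⋆ a6) = 1->1, 2->2, 3->2
((a1 ⋆ a3) ⋆ (a4 ⋆ a6)) = 1->1, 2->3, 3->3
(a2 ⋆ a5) = 1->2, 2->3, 3->3
(a7 ⋆ (a2 ⋆ a5)) = 1->3, 2->3, 3->3
(((a1 ⋆ a3) ⋆ (a4 ⋆ a6)) ⋆ (a7 ⋆ (a2 ⋆ a5))) = 1->3, 2->3, 3->3


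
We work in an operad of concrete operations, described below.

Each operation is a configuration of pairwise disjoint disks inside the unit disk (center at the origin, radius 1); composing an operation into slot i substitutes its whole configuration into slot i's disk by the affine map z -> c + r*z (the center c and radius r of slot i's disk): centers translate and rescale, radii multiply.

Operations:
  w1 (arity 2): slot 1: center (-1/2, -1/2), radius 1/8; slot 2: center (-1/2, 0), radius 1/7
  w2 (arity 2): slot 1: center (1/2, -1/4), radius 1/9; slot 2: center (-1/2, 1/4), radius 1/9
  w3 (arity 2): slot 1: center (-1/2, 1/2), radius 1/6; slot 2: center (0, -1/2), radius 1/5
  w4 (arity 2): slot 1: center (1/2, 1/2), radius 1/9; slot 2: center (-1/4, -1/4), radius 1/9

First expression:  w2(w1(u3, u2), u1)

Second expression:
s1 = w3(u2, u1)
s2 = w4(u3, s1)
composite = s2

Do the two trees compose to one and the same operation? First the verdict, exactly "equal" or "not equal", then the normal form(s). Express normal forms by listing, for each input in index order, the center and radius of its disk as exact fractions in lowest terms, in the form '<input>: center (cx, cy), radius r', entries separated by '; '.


not equal — first u1: center (-1/2, 1/4), radius 1/9; u2: center (4/9, -1/4), radius 1/63; u3: center (4/9, -11/36), radius 1/72, second u1: center (-1/4, -11/36), radius 1/45; u2: center (-11/36, -7/36), radius 1/54; u3: center (1/2, 1/2), radius 1/9

In normal form, the first expression is u1: center (-1/2, 1/4), radius 1/9; u2: center (4/9, -1/4), radius 1/63; u3: center (4/9, -11/36), radius 1/72
In normal form, the second expression is u1: center (-1/4, -11/36), radius 1/45; u2: center (-11/36, -7/36), radius 1/54; u3: center (1/2, 1/2), radius 1/9
They disagree, so not equal.


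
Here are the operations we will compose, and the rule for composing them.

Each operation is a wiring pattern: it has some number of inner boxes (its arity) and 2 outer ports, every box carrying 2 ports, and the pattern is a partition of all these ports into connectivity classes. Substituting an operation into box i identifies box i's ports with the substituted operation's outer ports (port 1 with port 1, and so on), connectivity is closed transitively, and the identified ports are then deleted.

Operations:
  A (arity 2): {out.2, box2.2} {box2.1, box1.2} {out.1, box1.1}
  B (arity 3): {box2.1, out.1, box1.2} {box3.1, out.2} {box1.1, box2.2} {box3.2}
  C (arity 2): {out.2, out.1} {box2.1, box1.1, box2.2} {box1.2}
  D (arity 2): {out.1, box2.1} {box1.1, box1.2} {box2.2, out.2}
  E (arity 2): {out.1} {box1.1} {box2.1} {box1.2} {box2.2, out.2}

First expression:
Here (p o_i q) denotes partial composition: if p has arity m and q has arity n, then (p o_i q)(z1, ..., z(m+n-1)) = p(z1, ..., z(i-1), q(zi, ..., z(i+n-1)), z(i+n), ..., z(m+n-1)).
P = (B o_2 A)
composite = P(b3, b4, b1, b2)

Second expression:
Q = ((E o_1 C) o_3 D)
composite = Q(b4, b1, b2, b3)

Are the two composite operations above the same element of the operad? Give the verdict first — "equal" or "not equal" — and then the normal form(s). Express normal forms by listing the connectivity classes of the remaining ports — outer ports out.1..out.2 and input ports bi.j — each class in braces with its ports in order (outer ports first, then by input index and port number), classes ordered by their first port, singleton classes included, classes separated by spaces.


The first expression reduces to {out.1, b3.2, b4.1} {out.2, b2.1} {b1.1, b4.2} {b1.2, b3.1} {b2.2}
The second expression reduces to {out.1} {out.2, b3.2} {b1.1, b1.2, b4.1} {b2.1, b2.2} {b3.1} {b4.2}
They disagree, so not equal.

not equal — first {out.1, b3.2, b4.1} {out.2, b2.1} {b1.1, b4.2} {b1.2, b3.1} {b2.2}, second {out.1} {out.2, b3.2} {b1.1, b1.2, b4.1} {b2.1, b2.2} {b3.1} {b4.2}


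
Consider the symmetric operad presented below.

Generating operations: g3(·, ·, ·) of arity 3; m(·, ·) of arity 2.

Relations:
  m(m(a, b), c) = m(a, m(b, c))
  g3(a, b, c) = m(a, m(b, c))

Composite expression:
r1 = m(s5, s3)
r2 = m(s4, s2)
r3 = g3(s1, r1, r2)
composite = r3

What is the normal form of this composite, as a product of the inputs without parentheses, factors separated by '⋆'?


Associativity of g3 dissolves the nesting; only the s-input order survives.
m(s5, s3) linearizes to s5 ⋆ s3
m(s4, s2) linearizes to s4 ⋆ s2
g3(s1, m(s5, s3), m(s4, s2)) linearizes to s1 ⋆ s5 ⋆ s3 ⋆ s4 ⋆ s2

s1 ⋆ s5 ⋆ s3 ⋆ s4 ⋆ s2


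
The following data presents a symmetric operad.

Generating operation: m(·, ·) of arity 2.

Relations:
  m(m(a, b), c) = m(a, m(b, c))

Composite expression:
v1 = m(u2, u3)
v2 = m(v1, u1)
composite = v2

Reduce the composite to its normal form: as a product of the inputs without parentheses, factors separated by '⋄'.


Every regrouping of m is equal, so read the u-inputs in written order.
m(u2, u3) collapses to u2 ⋄ u3
m(m(u2, u3), u1) collapses to u2 ⋄ u3 ⋄ u1

u2 ⋄ u3 ⋄ u1


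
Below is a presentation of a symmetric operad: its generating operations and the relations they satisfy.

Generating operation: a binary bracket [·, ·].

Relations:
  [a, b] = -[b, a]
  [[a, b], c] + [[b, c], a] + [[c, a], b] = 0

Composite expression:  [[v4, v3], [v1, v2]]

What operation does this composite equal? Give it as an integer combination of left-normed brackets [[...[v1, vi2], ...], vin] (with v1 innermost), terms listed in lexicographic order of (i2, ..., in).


[[[v1, v2], v3], v4] - [[[v1, v2], v4], v3]

Antisymmetry and Jacobi reduce to v1-anchored left-normed brackets.
Composite bracket: [[v4, v3], [v1, v2]]
Each bracket splits as ab - ba, giving 8 signed words (2^3 = 8).
Only words starting with v1 matter:
  v1v2v3v4 (sign +1) contributes +[[[v1, v2], v3], v4]
  v1v2v4v3 (sign -1) contributes -[[[v1, v2], v4], v3]


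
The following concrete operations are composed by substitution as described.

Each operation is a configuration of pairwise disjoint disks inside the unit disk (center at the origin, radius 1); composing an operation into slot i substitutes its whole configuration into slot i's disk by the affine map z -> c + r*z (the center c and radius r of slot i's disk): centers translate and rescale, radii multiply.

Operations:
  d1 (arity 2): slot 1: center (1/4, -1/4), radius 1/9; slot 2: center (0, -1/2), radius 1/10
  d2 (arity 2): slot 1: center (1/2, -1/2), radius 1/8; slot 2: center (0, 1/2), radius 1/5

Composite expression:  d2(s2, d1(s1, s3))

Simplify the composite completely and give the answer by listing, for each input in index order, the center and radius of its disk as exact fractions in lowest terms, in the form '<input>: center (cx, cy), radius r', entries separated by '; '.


s1: center (1/20, 9/20), radius 1/45; s2: center (1/2, -1/2), radius 1/8; s3: center (0, 2/5), radius 1/50


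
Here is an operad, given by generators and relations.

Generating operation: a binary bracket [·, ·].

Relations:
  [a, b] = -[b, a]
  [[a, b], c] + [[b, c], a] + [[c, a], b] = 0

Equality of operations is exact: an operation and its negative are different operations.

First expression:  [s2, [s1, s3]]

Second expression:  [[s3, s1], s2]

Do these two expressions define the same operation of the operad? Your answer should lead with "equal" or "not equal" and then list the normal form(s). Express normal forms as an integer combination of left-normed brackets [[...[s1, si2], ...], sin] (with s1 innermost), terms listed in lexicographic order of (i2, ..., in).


equal; both compose to -[[s1, s3], s2]

The first expression reduces to -[[s1, s3], s2]
The second expression reduces to -[[s1, s3], s2]
Identical normal forms: equal.


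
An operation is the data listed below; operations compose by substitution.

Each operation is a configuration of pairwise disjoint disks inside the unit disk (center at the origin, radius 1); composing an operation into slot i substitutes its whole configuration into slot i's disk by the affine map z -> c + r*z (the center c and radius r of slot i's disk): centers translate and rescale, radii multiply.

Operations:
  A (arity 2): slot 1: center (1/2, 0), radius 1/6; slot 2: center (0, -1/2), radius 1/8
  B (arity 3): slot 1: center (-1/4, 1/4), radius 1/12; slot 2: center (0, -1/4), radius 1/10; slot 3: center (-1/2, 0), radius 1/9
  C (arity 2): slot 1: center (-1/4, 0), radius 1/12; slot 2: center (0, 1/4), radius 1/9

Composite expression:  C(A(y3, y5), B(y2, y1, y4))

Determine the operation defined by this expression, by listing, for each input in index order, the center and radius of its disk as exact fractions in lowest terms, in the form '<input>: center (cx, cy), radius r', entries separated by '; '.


Each y-disk chains the slot maps above it in C; radii multiply.
y3: after 2 affine steps, its disk has center (-5/24, 0), radius 1/72
y5: after 2 affine steps, its disk has center (-1/4, -1/24), radius 1/96
y2: after 2 affine steps, its disk has center (-1/36, 5/18), radius 1/108
y1: after 2 affine steps, its disk has center (0, 2/9), radius 1/90
y4: after 2 affine steps, its disk has center (-1/18, 1/4), radius 1/81

y1: center (0, 2/9), radius 1/90; y2: center (-1/36, 5/18), radius 1/108; y3: center (-5/24, 0), radius 1/72; y4: center (-1/18, 1/4), radius 1/81; y5: center (-1/4, -1/24), radius 1/96


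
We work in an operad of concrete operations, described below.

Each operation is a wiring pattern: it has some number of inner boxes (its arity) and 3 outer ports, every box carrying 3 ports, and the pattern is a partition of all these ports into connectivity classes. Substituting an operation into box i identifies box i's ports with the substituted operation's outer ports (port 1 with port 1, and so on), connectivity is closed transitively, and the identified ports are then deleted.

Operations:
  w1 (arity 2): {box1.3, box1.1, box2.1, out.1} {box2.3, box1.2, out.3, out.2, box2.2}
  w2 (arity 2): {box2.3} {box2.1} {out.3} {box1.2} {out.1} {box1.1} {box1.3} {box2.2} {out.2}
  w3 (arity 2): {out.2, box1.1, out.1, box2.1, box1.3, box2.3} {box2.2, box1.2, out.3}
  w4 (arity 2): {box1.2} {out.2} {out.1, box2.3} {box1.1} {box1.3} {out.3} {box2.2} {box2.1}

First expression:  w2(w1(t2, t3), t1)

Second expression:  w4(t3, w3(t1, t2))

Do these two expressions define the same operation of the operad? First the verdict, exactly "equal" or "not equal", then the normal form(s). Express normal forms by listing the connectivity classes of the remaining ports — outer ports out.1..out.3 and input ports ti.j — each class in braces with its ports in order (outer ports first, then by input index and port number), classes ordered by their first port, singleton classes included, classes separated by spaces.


Normal form of the first expression: {out.1} {out.2} {out.3} {t1.1} {t1.2} {t1.3} {t2.1, t2.3, t3.1} {t2.2, t3.2, t3.3}
Normal form of the second expression: {out.1, t1.2, t2.2} {out.2} {out.3} {t1.1, t1.3, t2.1, t2.3} {t3.1} {t3.2} {t3.3}
Different reductions; not equal.

not equal; first: {out.1} {out.2} {out.3} {t1.1} {t1.2} {t1.3} {t2.1, t2.3, t3.1} {t2.2, t3.2, t3.3}; second: {out.1, t1.2, t2.2} {out.2} {out.3} {t1.1, t1.3, t2.1, t2.3} {t3.1} {t3.2} {t3.3}


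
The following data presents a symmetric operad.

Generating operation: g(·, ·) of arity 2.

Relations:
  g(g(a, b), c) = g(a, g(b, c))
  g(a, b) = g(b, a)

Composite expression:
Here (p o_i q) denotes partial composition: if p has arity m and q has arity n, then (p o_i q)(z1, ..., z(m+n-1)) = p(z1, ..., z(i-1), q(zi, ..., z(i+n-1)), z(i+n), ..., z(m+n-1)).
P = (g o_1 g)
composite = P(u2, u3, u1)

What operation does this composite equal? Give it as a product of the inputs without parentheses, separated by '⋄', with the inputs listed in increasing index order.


u1 ⋄ u2 ⋄ u3

Shape and order are irrelevant to g; the u-input set decides.
g(u2, u3) collapses to u2 ⋄ u3
g(g(u2, u3), u1) collapses to u2 ⋄ u3 ⋄ u1
commutativity sorts the factors: u1 ⋄ u2 ⋄ u3


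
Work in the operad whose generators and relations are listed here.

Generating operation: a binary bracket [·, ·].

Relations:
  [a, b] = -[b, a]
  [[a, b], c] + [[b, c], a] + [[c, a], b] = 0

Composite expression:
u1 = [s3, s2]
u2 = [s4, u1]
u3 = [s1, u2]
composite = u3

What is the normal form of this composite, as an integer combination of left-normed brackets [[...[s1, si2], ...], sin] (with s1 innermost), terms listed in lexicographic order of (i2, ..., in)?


In the tensor algebra, words opening s1 carry the s1-anchored form.
Composite bracket: [s1, [s4, [s3, s2]]]
Each bracket splits as ab - ba, giving 8 signed words (2^3 = 8).
The s1-initial words carry the normal form:
  s1s2s3s4 appears with sign +1, giving the term +[[[s1, s2], s3], s4]
  s1s3s2s4 appears with sign -1, giving the term -[[[s1, s3], s2], s4]
  s1s4s2s3 appears with sign -1, giving the term -[[[s1, s4], s2], s3]
  s1s4s3s2 appears with sign +1, giving the term +[[[s1, s4], s3], s2]

[[[s1, s2], s3], s4] - [[[s1, s3], s2], s4] - [[[s1, s4], s2], s3] + [[[s1, s4], s3], s2]


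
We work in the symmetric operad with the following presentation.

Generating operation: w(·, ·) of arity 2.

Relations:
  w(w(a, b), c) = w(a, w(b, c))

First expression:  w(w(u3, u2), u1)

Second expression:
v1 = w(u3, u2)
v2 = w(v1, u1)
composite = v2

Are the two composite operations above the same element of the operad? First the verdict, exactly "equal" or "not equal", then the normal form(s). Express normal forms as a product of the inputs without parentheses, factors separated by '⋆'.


The first expression, normalized: u3 ⋆ u2 ⋆ u1
The second expression, normalized: u3 ⋆ u2 ⋆ u1
The forms coincide; equal.

equal; both compose to u3 ⋆ u2 ⋆ u1


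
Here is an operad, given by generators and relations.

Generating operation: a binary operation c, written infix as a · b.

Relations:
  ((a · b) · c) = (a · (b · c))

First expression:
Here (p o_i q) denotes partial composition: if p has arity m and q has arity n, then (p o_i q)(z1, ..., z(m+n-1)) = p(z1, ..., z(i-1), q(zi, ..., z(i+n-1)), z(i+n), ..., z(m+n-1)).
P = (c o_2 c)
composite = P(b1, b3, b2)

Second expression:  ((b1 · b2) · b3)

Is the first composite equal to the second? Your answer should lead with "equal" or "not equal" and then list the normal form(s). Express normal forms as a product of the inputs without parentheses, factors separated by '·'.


The first expression reduces to b1 · b3 · b2
The second expression reduces to b1 · b2 · b3
They disagree, so not equal.

not equal: they reduce to b1 · b3 · b2 and b1 · b2 · b3


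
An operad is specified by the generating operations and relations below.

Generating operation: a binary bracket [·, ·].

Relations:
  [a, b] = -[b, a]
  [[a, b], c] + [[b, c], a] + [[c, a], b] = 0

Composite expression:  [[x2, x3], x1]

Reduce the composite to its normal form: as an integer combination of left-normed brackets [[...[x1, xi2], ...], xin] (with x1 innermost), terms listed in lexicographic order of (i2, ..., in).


Left-normed coefficients sit on the x1-initial expansion words.
Composite bracket: [[x2, x3], x1]
The bracket unfolds into 4 signed words via [a, b] = ab - ba (2^2 = 4).
Words beginning with x1 determine it all:
  x1x2x3 (sign -1) contributes -[[x1, x2], x3]
  x1x3x2 (sign +1) contributes +[[x1, x3], x2]

-[[x1, x2], x3] + [[x1, x3], x2]


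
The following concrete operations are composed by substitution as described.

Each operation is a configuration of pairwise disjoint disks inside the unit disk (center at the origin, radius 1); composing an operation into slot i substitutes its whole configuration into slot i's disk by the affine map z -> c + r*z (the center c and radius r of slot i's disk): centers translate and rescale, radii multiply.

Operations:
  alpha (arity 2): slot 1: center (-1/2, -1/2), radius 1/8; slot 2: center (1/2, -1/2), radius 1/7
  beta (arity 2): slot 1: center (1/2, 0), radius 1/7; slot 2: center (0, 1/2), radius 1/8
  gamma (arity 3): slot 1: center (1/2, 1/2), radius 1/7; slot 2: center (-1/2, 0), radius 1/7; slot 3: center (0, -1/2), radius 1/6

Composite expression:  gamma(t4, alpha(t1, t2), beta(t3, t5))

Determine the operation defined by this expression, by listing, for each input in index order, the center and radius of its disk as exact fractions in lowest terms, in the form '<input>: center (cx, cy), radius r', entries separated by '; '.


t1: center (-4/7, -1/14), radius 1/56; t2: center (-3/7, -1/14), radius 1/49; t3: center (1/12, -1/2), radius 1/42; t4: center (1/2, 1/2), radius 1/7; t5: center (0, -5/12), radius 1/48

Each t-disk chains the slot maps above it in gamma; radii multiply.
input t4: composing its 1 substitution step yields center (1/2, 1/2), radius 1/7
input t1: composing its 2 substitution steps yields center (-4/7, -1/14), radius 1/56
input t2: composing its 2 substitution steps yields center (-3/7, -1/14), radius 1/49
input t3: composing its 2 substitution steps yields center (1/12, -1/2), radius 1/42
input t5: composing its 2 substitution steps yields center (0, -5/12), radius 1/48


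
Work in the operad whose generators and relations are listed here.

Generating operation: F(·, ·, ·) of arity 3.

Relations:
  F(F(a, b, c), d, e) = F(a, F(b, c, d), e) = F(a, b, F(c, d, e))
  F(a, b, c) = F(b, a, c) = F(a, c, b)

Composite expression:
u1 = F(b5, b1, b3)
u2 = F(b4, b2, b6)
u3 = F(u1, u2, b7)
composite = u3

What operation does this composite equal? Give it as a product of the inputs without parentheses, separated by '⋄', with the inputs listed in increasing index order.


b1 ⋄ b2 ⋄ b3 ⋄ b4 ⋄ b5 ⋄ b6 ⋄ b7


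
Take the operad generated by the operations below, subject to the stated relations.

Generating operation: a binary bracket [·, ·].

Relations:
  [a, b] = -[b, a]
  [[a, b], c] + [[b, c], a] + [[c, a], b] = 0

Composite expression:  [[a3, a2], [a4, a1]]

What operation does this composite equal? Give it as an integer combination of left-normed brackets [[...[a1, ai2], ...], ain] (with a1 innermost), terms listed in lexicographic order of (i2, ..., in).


-[[[a1, a4], a2], a3] + [[[a1, a4], a3], a2]


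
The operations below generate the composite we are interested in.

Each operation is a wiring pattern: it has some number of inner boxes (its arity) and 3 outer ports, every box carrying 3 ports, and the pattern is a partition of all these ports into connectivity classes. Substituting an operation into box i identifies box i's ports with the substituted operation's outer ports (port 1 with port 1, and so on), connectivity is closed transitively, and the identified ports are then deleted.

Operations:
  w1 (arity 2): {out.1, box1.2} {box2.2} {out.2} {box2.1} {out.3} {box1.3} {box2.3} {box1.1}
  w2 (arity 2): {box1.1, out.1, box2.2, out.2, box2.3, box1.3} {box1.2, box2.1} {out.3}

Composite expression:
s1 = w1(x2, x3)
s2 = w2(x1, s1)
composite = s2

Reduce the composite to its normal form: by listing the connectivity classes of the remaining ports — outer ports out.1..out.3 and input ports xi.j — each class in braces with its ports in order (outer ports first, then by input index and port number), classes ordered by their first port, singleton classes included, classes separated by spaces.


{out.1, out.2, x1.1, x1.3} {out.3} {x1.2, x2.2} {x2.1} {x2.3} {x3.1} {x3.2} {x3.3}

Reachability decides: close wires over w2-identified ports.
composing w1 on (x2, x3), with out.j its own outer ports: {out.1, x2.2} {out.2} {out.3} {x2.1} {x2.3} {x3.1} {x3.2} {x3.3}
composing w2 on (x1, x2, x3), with out.j its own outer ports: {out.1, out.2, x1.1, x1.3} {out.3} {x1.2, x2.2} {x2.1} {x2.3} {x3.1} {x3.2} {x3.3}


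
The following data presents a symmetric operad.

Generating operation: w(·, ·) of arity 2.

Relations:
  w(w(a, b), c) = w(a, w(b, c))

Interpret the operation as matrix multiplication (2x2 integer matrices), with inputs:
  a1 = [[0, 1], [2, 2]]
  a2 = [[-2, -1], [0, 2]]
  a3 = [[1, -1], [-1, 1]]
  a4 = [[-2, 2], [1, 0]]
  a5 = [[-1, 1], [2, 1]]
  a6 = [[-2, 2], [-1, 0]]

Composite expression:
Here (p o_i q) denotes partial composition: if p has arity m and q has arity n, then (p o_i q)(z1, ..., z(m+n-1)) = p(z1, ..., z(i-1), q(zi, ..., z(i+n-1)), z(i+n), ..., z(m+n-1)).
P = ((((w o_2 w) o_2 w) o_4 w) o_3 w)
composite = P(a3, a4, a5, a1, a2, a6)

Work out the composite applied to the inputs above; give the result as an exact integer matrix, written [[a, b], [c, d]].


[[-20, 8], [20, -8]]

w(a5, a1) = [[2, 1], [2, 4]]
w(a4, w(a5, a1)) = [[0, 6], [2, 1]]
w(a2, a6) = [[5, -4], [-2, 0]]
w(w(a4, w(a5, a1)), w(a2, a6)) = [[-12, 0], [8, -8]]
w(a3, w(w(a4, w(a5, a1)), w(a2, a6))) = [[-20, 8], [20, -8]]


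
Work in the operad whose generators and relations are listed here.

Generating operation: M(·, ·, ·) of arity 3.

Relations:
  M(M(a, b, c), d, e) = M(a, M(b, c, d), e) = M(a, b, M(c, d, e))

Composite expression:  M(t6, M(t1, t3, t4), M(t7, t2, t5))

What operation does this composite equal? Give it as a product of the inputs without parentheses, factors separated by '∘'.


t6 ∘ t1 ∘ t3 ∘ t4 ∘ t7 ∘ t2 ∘ t5

Under associativity of M, the answer is the t's in reading order.
M(t1, t3, t4) reduces to t1 ∘ t3 ∘ t4
M(t7, t2, t5) reduces to t7 ∘ t2 ∘ t5
M(t6, M(t1, t3, t4), M(t7, t2, t5)) reduces to t6 ∘ t1 ∘ t3 ∘ t4 ∘ t7 ∘ t2 ∘ t5


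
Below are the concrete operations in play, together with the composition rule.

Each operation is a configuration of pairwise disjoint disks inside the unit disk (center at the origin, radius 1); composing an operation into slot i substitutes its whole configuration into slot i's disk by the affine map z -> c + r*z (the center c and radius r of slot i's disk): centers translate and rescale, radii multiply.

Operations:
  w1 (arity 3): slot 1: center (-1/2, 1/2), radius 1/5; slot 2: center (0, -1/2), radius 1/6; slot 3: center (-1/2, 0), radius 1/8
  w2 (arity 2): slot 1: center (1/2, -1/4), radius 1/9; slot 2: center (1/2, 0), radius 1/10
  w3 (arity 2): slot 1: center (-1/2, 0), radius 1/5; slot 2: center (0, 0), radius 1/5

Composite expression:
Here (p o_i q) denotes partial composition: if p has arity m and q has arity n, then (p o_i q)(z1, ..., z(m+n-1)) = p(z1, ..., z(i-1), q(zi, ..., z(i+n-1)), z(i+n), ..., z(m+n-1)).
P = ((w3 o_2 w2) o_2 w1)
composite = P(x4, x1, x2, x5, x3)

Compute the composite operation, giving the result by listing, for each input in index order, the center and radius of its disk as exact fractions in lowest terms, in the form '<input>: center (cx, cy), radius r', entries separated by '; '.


x1: center (4/45, -7/180), radius 1/225; x2: center (1/10, -11/180), radius 1/270; x3: center (1/10, 0), radius 1/50; x4: center (-1/2, 0), radius 1/5; x5: center (4/45, -1/20), radius 1/360

Follow each x-input down from w3: c' goes to c + r*c', radius to r*r'.
input x4: composing its 1 substitution step yields center (-1/2, 0), radius 1/5
input x1: composing its 3 substitution steps yields center (4/45, -7/180), radius 1/225
input x2: composing its 3 substitution steps yields center (1/10, -11/180), radius 1/270
input x5: composing its 3 substitution steps yields center (4/45, -1/20), radius 1/360
input x3: composing its 2 substitution steps yields center (1/10, 0), radius 1/50


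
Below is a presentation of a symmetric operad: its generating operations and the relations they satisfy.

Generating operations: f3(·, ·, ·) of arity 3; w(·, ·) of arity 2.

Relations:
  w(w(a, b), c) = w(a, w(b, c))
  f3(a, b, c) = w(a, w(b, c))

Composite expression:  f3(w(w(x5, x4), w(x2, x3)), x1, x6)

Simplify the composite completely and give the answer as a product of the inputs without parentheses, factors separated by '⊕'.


x5 ⊕ x4 ⊕ x2 ⊕ x3 ⊕ x1 ⊕ x6


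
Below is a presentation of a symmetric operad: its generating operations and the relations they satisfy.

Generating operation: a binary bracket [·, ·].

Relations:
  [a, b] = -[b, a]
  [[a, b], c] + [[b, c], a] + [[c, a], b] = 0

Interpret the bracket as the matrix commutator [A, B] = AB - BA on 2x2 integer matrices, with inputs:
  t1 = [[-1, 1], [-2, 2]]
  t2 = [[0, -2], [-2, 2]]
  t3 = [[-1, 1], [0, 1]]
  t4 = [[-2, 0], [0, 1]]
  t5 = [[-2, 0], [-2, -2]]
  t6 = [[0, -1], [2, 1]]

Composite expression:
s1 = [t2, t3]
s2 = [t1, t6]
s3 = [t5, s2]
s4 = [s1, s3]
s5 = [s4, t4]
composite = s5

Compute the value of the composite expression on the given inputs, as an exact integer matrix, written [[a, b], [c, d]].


[t2, t3] = [[2, -6], [4, -2]]
[t1, t6] = [[0, 4], [8, 0]]
[t5, [t1, t6]] = [[8, 0], [0, -8]]
[[t2, t3], [t5, [t1, t6]]] = [[0, 96], [64, 0]]
[[[t2, t3], [t5, [t1, t6]]], t4] = [[0, 288], [-192, 0]]

[[0, 288], [-192, 0]]


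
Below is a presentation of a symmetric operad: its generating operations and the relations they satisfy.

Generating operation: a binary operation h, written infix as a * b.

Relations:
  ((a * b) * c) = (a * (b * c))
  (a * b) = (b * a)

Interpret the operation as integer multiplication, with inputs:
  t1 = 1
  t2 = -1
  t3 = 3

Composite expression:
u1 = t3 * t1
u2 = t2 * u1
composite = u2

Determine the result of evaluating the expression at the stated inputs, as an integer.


-3

(t3 * t1) = 3
(t2 * (t3 * t1)) = -3
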